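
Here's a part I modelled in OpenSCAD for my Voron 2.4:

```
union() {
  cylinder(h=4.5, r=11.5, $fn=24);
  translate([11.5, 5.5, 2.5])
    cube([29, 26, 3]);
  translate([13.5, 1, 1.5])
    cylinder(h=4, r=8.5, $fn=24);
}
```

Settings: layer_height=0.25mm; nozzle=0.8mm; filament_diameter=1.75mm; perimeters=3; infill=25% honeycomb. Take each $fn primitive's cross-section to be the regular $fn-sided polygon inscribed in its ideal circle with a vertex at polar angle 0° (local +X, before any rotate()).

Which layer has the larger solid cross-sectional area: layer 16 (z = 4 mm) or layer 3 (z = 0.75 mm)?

Layer 16 (z = 4): the r=11.5 cylinder contributes a regular 24-gon of circumradius 11.5 (area = (24/2)·11.500²·sin(360°/24) = 410.75 mm²); the cube at (11.5, 5.5) (footprint 29×26) is included at this height (area 754.00 mm²); the cylinder at (13.5, 1): section is a regular 24-gon, circumradius r=8.5 (area = (24/2)·8.500²·sin(360°/24) = 224.40 mm²); Taking the union: the regions partially overlap — summed areas 1389.14 mm² minus the doubly-counted overlap 90.48 mm² gives 1298.66 mm² — area = 1298.66 mm². So its area = 1298.66 mm². Layer 3 (z = 0.75): the r=11.5 cylinder contributes a regular 24-gon of circumradius 11.5 (area = (24/2)·11.500²·sin(360°/24) = 410.75 mm²); the cube at (11.5, 5.5) does not reach this height (z outside [2.5, 5.5]); the cylinder at (13.5, 1) does not reach this height (z outside [1.5, 5.5]); Merging all regions: only the r=11.5 cylinder is present, so the union is just that shape — area = 410.75 mm². So its area = 410.75 mm². Layer 16 is larger (1298.66 vs 410.75 mm²).

layer 16 (z = 4 mm)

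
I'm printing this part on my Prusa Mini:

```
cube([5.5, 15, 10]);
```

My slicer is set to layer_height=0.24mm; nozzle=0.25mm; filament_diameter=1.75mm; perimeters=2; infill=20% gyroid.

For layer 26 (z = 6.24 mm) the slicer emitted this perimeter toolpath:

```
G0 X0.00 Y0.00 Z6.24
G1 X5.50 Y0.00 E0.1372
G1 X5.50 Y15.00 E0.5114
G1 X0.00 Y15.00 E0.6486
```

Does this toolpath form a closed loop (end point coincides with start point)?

Start point (G0): (0.00, 0.00). End point (last G1): the path does not return to the start — open.

no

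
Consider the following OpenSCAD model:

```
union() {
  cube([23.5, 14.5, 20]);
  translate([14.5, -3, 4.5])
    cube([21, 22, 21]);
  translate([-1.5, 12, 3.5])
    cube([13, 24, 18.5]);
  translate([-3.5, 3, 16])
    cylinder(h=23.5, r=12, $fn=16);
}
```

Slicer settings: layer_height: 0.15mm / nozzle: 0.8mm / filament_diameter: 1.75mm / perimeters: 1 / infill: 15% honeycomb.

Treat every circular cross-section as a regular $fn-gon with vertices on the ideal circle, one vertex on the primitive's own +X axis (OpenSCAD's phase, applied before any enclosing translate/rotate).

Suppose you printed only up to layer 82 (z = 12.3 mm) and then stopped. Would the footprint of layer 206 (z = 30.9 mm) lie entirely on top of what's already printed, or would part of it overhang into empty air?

Compare the two slices. At z = 12.3: the cube (footprint 23.5×14.5) is included at this height (area 340.75 mm²); the cube at (14.5, -3) (footprint 21×22) is included at this height (area 462.00 mm²); the cube at (-1.5, 12) (footprint 13×24) is included at this height (area 312.00 mm²); the cylinder at (-3.5, 3) is not intersected at this z (z outside [16, 39.5]); Taking the union: the regions partially overlap — summed areas 1114.75 mm² minus the doubly-counted overlap 159.25 mm² gives 955.50 mm² — area = 955.50 mm². At z = 30.9: the cube is not intersected at this z (z outside [0, 20]); the cube at (14.5, -3) is not intersected at this z (z outside [4.5, 25.5]); the cube at (-1.5, 12) is not intersected at this z (z outside [3.5, 22]); the cylinder at (-3.5, 3): section is a regular 16-gon, circumradius r=12 (area = (16/2)·12.000²·sin(360°/16) = 440.85 mm²); Combining (union): only the r=12 cylinder at (-3.5, 3) is present, so the union is just that shape — area = 440.85 mm². Checking containment: at z = 30.9 the cross-section extends beyond the z = 12.3 cross-section by about 343.14 mm².

part overhangs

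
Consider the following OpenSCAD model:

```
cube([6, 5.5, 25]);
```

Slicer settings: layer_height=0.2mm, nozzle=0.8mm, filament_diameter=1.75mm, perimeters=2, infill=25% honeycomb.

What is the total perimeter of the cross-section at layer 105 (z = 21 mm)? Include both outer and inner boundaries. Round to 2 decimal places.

23.00 mm

At z = 21 mm: the 6×5.5 cube contributes its full rectangle (perimeter 23.00 mm). Overall, the cross-section is a single solid region. Total boundary length (outer) = 23.00 mm.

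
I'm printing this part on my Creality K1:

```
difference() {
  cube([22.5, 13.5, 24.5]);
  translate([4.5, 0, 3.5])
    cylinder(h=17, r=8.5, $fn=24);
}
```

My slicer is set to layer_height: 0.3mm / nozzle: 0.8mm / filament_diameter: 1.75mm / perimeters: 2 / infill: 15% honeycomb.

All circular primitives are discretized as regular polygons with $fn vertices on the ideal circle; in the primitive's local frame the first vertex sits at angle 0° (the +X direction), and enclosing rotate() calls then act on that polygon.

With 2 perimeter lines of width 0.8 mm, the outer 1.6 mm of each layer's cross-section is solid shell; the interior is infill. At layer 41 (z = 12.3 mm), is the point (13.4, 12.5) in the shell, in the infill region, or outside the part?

shell

At z = 12.3 mm: the 22.5×13.5 cube contributes its full rectangle; the r=8.5 cylinder at (4.5, 0) contributes a regular 24-gon of circumradius 8.5; After the difference (first − rest): starting from the 22.5×13.5 cube, the r=8.5 cylinder at (4.5, 0) partially overlaps it — only the 92.26 mm² overlap (of its 224.40 mm²) is removed, clipping the outline — 1 connected region. Overall, the cross-section is a single solid region. The nearest boundary edge runs (0.00, 13.50)→(22.50, 13.50); distance from the point to it = 1.00 mm. The point is inside the cross-section, 1.00 mm from the nearest boundary — within the 1.6 mm shell band (2 × 0.8).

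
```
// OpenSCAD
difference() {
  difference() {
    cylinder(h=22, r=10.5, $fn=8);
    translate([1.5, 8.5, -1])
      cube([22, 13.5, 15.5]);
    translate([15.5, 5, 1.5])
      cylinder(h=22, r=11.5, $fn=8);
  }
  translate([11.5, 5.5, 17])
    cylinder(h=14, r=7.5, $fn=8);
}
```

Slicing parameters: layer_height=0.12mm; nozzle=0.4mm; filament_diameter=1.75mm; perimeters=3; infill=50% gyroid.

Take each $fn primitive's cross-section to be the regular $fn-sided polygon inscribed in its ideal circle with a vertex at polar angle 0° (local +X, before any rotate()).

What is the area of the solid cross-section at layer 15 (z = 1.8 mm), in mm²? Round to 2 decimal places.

267.65 mm²

At z = 1.8 mm: the cylinder: section is a regular 8-gon, circumradius r=10.5 (area = (8/2)·10.500²·sin(360°/8) = 311.83 mm²); the cube at (1.5, 8.5) (footprint 22×13.5) is included at this height (area 297.00 mm²); the r=11.5 cylinder at (15.5, 5) gives a regular 8-gon of circumradius 11.5 (constant along its height) (area = (8/2)·11.500²·sin(360°/8) = 374.06 mm²); Taking the first minus the rest: starting from the r=10.5 cylinder (311.83 mm²), the 22×13.5 cube at (1.5, 8.5) partially overlaps it — only the 2.29 mm² overlap (of its 297.00 mm²) is removed, clipping the outline; the r=11.5 cylinder at (15.5, 5) partially overlaps it — only the 41.89 mm² overlap (of its 374.06 mm²) is removed, clipping the outline — area = 267.65 mm²; the cylinder at (11.5, 5.5) is absent (z outside [17, 31]); Subtracting the remaining from the first: none of the subtracted shapes is present at this height, so the result so far is unchanged — area = 267.65 mm². Overall, the cross-section is a single solid region. Net area = 267.65 mm².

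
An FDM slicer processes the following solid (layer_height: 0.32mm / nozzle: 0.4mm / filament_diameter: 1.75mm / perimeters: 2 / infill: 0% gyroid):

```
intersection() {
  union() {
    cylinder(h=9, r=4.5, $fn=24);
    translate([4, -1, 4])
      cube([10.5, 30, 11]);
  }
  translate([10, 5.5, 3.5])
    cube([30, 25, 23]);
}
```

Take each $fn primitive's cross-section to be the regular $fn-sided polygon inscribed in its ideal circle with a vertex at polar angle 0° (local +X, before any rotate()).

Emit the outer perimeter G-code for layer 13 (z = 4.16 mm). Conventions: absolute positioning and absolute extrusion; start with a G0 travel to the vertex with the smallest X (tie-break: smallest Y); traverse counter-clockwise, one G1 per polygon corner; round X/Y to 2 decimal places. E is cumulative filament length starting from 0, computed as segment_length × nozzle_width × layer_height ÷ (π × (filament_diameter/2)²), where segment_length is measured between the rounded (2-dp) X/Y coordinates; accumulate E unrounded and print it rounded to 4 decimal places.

At z = 4.16 mm: the cylinder: section is a regular 24-gon, circumradius r=4.5; the cube at (4, -1) is present — its section is the full 10.5×30 rectangle; Merging all regions: the regions partially overlap (shared area 1.07 mm²), so overlapping operands fuse into one piece — 1 connected region; the 30×25 cube at (10, 5.5) contributes its full rectangle; Taking the intersection: the 30×25 cube at (10, 5.5) partially overlaps the result so far; clipping to the common part keeps 105.75 mm² — 1 connected region. The outline is a single polygon with 4 vertices. Extrusion per mm of travel: 0.4 × 0.32 / (π × 0.875²) = 0.053216. Accumulating E over each segment gives final E = 2.9801.

G0 X10.00 Y5.50 Z4.16
G1 X14.50 Y5.50 E0.2395
G1 X14.50 Y29.00 E1.4901
G1 X10.00 Y29.00 E1.7295
G1 X10.00 Y5.50 E2.9801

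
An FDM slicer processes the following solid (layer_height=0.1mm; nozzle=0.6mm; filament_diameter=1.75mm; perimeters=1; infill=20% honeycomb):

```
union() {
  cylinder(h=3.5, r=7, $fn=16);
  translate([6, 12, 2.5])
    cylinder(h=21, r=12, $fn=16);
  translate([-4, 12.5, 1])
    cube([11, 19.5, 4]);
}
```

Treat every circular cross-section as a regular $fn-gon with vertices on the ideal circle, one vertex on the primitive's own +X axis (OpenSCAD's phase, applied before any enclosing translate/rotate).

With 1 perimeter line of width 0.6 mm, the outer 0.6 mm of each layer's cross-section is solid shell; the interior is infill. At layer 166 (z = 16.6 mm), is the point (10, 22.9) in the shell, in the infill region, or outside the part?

At z = 16.6 mm: the cylinder does not reach this height (z outside [0, 3.5]); the r=12 cylinder at (6, 12) contributes a regular 16-gon of circumradius 12; the cube at (-4, 12.5) is not intersected at this z (z outside [1, 5]); Merging all regions: only the r=12 cylinder at (6, 12) is present, so the union is just that shape — 1 connected region. Overall, the cross-section is a single solid region. The nearest boundary edge runs (10.59, 23.09)→(6.00, 24.00); distance from the point to it = 0.30 mm. The point is inside the cross-section, 0.30 mm from the nearest boundary — within the 0.6 mm shell band (1 × 0.6).

shell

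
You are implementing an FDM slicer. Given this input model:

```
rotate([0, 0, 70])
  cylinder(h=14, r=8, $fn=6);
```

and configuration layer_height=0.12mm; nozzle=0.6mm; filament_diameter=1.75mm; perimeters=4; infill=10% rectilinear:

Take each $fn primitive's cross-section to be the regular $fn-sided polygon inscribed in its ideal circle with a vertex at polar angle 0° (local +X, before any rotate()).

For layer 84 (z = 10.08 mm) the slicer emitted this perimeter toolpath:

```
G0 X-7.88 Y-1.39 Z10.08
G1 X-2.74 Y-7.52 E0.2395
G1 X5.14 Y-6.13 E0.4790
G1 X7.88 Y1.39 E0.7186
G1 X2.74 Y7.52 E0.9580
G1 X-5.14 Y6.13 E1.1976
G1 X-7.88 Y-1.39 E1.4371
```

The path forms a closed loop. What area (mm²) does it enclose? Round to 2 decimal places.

Apply the shoelace formula to the sequence of (X, Y) vertices; enclosed area = 166.35 mm².

166.35 mm²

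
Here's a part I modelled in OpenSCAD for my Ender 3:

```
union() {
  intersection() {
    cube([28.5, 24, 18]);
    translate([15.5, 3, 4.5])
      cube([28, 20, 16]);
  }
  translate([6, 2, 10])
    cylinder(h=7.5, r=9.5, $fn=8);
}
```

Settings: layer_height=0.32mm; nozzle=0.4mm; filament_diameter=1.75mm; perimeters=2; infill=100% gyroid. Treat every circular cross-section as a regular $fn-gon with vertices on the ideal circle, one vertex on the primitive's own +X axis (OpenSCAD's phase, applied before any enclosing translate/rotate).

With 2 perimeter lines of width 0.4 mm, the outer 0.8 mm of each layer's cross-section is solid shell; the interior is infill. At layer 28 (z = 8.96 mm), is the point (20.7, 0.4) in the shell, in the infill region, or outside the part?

outside

At z = 8.96 mm: the 28.5×24 cube contributes its full rectangle; the cube at (15.5, 3) is present — its section is the full 28×20 rectangle; Keeping only the common overlap: the 28×20 cube at (15.5, 3) partially overlaps the 28.5×24 cube; clipping to the common part keeps 260.00 mm² — 1 connected region; the cylinder at (6, 2) is not intersected at this z (z outside [10, 17.5]); Taking the union: only that combined region is present, so the union is just that shape — 1 connected region. Overall, the cross-section is a single solid region. The nearest boundary edge runs (28.50, 3.00)→(15.50, 3.00); distance from the point to it = 2.60 mm. The point is not inside any of the regions above, so it lies outside the cross-section (2.60 mm from the nearest boundary).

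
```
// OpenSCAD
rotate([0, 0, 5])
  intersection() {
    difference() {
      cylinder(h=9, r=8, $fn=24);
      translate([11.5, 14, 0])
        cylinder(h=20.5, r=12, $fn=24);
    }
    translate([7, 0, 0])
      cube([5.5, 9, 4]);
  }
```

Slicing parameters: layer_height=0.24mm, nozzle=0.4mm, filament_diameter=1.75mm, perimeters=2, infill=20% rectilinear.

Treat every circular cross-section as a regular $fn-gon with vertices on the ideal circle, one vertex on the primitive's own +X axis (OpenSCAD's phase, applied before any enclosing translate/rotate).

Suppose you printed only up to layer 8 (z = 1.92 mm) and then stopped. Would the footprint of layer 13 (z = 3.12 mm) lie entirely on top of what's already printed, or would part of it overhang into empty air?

entirely on top

Compare the two slices. At z = 1.92: the r=8 cylinder gives a regular 24-gon of circumradius 8 (constant along its height) (area = (24/2)·8.000²·sin(360°/24) = 198.77 mm²); the r=12 cylinder at (11.5, 14) gives a regular 24-gon of circumradius 12 (constant along its height) (area = (24/2)·12.000²·sin(360°/24) = 447.24 mm²); Subtracting the remaining from the first: starting from the r=8 cylinder (198.77 mm²), the r=12 cylinder at (11.5, 14) partially overlaps it — only the 9.50 mm² overlap (of its 447.24 mm²) is removed, clipping the outline — area = 189.27 mm²; the 5.5×9 cube at (7, 0) contributes its full rectangle (area 49.50 mm²); Taking the intersection: the 5.5×9 cube at (7, 0) partially overlaps that combined region; clipping to the common part keeps 2.25 mm² — area = 2.25 mm²; (rotated 5° about Z; rotation is an isometry so areas/perimeters/island counts are preserved). At z = 3.12: the r=8 cylinder contributes a regular 24-gon of circumradius 8 (area = (24/2)·8.000²·sin(360°/24) = 198.77 mm²); the r=12 cylinder at (11.5, 14) contributes a regular 24-gon of circumradius 12 (area = (24/2)·12.000²·sin(360°/24) = 447.24 mm²); After the difference (first − rest): starting from the r=8 cylinder (198.77 mm²), the r=12 cylinder at (11.5, 14) partially overlaps it — only the 9.50 mm² overlap (of its 447.24 mm²) is removed, clipping the outline — area = 189.27 mm²; the cube at (7, 0) is present — its section is the full 5.5×9 rectangle (area 49.50 mm²); Keeping only the common overlap: the 5.5×9 cube at (7, 0) partially overlaps that combined region; clipping to the common part keeps 2.25 mm² — area = 2.25 mm²; (rotated 5° about Z; rotation is an isometry so areas/perimeters/island counts are preserved). Checking containment: the cross-section at z = 3.12 is a subset of the cross-section at z = 1.92.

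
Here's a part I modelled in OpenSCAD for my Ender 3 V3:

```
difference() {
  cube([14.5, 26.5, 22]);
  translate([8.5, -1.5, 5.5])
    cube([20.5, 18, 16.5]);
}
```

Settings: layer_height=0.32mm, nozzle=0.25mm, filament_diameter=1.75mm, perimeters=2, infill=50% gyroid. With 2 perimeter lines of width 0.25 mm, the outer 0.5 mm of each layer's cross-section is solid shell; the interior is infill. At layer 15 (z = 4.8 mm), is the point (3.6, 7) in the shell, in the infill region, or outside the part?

infill

At z = 4.8 mm: the 14.5×26.5 cube contributes its full rectangle; the cube at (8.5, -1.5) does not reach this height (z outside [5.5, 22]); Taking the first minus the rest: none of the subtracted shapes is present at this height, so the 14.5×26.5 cube is unchanged — 1 connected region. Overall, the cross-section is a single solid region. The nearest boundary edge runs (0.00, 26.50)→(0.00, 0.00); distance from the point to it = 3.60 mm. The point is inside the cross-section and 3.60 mm from the nearest boundary — more than the 0.5 mm shell width (2 × 0.25), so it's in the infill interior.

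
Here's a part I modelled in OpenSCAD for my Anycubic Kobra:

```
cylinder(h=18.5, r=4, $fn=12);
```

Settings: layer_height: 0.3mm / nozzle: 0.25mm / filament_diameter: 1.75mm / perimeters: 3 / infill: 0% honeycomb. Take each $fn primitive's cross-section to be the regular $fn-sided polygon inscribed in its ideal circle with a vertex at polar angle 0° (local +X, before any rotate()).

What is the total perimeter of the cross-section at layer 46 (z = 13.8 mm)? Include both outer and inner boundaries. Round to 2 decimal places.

At z = 13.8 mm: the r=4 cylinder gives a regular 12-gon of circumradius 4 (constant along its height) (perimeter = 2·12·4.000·sin(180°/12) = 24.85 mm). Overall, the cross-section is a single solid region. Total boundary length (outer) = 24.85 mm.

24.85 mm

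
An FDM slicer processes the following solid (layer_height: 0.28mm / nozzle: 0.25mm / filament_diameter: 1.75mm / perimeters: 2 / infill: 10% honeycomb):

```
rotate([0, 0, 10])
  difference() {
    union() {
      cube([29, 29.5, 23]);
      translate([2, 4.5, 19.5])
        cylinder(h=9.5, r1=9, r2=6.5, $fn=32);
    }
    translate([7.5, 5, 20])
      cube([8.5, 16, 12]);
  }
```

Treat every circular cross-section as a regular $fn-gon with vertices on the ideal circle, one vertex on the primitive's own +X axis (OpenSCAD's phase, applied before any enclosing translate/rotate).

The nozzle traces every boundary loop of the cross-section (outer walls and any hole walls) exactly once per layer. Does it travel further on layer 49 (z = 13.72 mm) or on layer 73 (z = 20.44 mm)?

Layer 49 (z = 13.72): the 29×29.5 cube contributes its full rectangle (perimeter 117.00 mm); the cone at (2, 4.5) does not reach this height (z outside [19.5, 29]); Combining (union): only the 29×29.5 cube is present, so the union is just that shape — boundary = 117.00 mm; the cube at (7.5, 5) does not reach this height (z outside [20, 32]); After the difference (first − rest): none of the subtracted shapes is present at this height, so the result so far is unchanged — boundary = 117.00 mm; (rotated 10° about Z; rotation is an isometry so areas/perimeters/island counts are preserved). So its perimeter = 117.00 mm. Layer 73 (z = 20.44): the cube is present — its section is the full 29×29.5 rectangle (perimeter 117.00 mm); the cone at (2, 4.5) contributes a regular 32-gon of circumradius 8.753 (interpolated between r1=9 and r2=6.5 at t=0.099) (perimeter = 2·32·8.753·sin(180°/32) = 54.91 mm); Merging all regions: the regions partially overlap (shared area 123.52 mm²), so the edge portions inside another operand are dropped and the merged outline is re-measured after clipping — boundary = 128.95 mm; the cube at (7.5, 5) (footprint 8.5×16) is included at this height (perimeter 49.00 mm); After the difference (first − rest): starting from the result so far, the 8.5×16 cube at (7.5, 5) lies wholly inside it (removes its full 136.00 mm² and its 49.00 mm outline becomes a hole wall) — boundary (outer + 1 inner loop) = 177.95 mm; (whole slice rotated 10° about Z — lengths, areas and connectivity unchanged). So its perimeter = 177.95 mm. Layer 73 is larger (177.95 vs 117.00 mm).

layer 73 (z = 20.44 mm)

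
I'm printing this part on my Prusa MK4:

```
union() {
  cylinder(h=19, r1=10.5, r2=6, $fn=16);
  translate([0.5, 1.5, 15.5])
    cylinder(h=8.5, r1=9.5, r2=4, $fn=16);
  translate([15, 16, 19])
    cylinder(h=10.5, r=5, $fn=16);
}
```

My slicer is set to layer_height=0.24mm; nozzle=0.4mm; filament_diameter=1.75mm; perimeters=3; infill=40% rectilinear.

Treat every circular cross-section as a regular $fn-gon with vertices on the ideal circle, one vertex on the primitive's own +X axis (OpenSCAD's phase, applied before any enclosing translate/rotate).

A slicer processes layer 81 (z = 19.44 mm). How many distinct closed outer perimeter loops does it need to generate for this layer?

2

At z = 19.44 mm: the cone is not intersected at this z (z outside [0, 19]); the cone at (0.5, 1.5) (r1=9.5→r2=4) has section circumradius 6.951 here — a regular 16-gon; the r=5 cylinder at (15, 16) gives a regular 16-gon of circumradius 5 (constant along its height); Combining (union): the 2 present regions are separate (no shared area or edge), so areas and boundary lengths simply add and each stays a separate island — 2 connected regions. The result has 2 disconnected regions.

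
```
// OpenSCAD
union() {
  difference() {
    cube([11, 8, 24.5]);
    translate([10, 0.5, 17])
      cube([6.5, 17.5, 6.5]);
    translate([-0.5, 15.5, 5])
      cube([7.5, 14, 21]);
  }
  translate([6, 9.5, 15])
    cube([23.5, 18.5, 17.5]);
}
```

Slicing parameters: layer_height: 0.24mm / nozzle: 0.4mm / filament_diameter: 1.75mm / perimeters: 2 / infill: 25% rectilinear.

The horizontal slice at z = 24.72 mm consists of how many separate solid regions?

1

At z = 24.72 mm: the cube does not reach this height (z outside [0, 24.5]); the cube at (10, 0.5) does not reach this height (z outside [17, 23.5]); the cube at (-0.5, 15.5) is present — its section is the full 7.5×14 rectangle; Subtracting the remaining from the first: the first operand is absent here, so nothing remains; the cube at (6, 9.5) (footprint 23.5×18.5) is included at this height; Merging all regions: only the 23.5×18.5 cube at (6, 9.5) is present, so the union is just that shape — 1 connected region. The result has 1 disconnected region.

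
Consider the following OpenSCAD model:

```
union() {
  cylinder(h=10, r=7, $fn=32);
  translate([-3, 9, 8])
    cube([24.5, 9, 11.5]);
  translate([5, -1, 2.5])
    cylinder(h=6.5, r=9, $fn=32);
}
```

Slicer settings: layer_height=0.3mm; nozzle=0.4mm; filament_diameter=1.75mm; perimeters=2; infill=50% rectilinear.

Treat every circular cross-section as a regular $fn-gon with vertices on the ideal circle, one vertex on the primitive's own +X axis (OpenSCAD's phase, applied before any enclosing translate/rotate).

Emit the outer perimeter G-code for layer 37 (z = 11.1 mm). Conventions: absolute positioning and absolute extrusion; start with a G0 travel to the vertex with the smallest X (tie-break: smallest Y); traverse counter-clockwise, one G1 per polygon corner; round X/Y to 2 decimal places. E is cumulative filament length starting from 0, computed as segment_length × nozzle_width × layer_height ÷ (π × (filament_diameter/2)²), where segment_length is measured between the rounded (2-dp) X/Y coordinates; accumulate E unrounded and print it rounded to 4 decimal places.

G0 X-3.00 Y9.00 Z11.10
G1 X21.50 Y9.00 E1.2223
G1 X21.50 Y18.00 E1.6713
G1 X-3.00 Y18.00 E2.8936
G1 X-3.00 Y9.00 E3.3426

At z = 11.1 mm: the cylinder is absent (z outside [0, 10]); the 24.5×9 cube at (-3, 9) contributes its full rectangle; the cylinder at (5, -1) does not reach this height (z outside [2.5, 9]); Taking the union: only the 24.5×9 cube at (-3, 9) is present, so the union is just that shape — 1 connected region. The outline is a single polygon with 4 vertices. Extrusion per mm of travel: 0.4 × 0.3 / (π × 0.875²) = 0.049890. Accumulating E over each segment gives final E = 3.3426.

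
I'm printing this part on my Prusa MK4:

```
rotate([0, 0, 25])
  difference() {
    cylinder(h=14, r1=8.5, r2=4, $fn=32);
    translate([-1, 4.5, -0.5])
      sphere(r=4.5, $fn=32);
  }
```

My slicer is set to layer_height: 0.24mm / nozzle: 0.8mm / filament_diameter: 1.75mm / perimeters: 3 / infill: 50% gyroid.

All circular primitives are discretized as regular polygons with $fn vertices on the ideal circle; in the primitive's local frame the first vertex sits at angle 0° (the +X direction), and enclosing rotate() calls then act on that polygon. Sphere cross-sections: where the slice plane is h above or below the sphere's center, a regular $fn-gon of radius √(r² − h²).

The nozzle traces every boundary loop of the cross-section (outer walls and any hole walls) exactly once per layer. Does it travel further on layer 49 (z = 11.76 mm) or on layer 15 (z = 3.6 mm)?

Layer 49 (z = 11.76): the cone contributes a regular 32-gon of circumradius 4.720 (interpolated between r1=8.5 and r2=4 at t=0.840) (perimeter = 2·32·4.720·sin(180°/32) = 29.61 mm); the sphere at (-1, 4.5) does not reach this height (|z−center|=12.260 > r=4.5); Subtracting the remaining from the first: none of the subtracted shapes is present at this height, so the cone is unchanged — boundary = 29.61 mm; (rotated 25° about Z; rotation is an isometry so areas/perimeters/island counts are preserved). So its perimeter = 29.61 mm. Layer 15 (z = 3.6): the cone (r1=8.5→r2=4) has section circumradius 7.343 here — a regular 32-gon (perimeter = 2·32·7.343·sin(180°/32) = 46.06 mm); the r=4.5 sphere at (-1, 4.5) contributes a regular 32-gon of circumradius √(4.5²−4.1²) = 1.855 (perimeter = 2·32·1.855·sin(180°/32) = 11.63 mm); Subtracting the remaining from the first: starting from the cone, the r=4.5 sphere at (-1, 4.5) lies wholly inside it (removes its full 10.74 mm² and its 11.63 mm outline becomes a hole wall) — boundary (outer + 1 inner loop) = 57.70 mm; (whole slice rotated 25° about Z — lengths, areas and connectivity unchanged). So its perimeter = 57.70 mm. Layer 15 is larger (57.70 vs 29.61 mm).

layer 15 (z = 3.6 mm)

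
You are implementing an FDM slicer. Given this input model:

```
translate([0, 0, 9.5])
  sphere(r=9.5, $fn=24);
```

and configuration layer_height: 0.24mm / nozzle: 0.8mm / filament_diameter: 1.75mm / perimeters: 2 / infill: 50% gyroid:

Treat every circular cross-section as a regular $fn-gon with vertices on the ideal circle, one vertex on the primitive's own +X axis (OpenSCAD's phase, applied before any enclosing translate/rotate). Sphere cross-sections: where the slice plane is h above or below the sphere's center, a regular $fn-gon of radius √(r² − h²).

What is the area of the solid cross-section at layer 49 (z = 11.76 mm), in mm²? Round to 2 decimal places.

At z = 11.76 mm: the r=9.5 sphere slices to a regular 24-gon of circumradius 9.227 (√(r²−h²) with h=2.26 from center) (area = (24/2)·9.227²·sin(360°/24) = 264.44 mm²). Overall, the cross-section is a single solid region. Net area = 264.44 mm².

264.44 mm²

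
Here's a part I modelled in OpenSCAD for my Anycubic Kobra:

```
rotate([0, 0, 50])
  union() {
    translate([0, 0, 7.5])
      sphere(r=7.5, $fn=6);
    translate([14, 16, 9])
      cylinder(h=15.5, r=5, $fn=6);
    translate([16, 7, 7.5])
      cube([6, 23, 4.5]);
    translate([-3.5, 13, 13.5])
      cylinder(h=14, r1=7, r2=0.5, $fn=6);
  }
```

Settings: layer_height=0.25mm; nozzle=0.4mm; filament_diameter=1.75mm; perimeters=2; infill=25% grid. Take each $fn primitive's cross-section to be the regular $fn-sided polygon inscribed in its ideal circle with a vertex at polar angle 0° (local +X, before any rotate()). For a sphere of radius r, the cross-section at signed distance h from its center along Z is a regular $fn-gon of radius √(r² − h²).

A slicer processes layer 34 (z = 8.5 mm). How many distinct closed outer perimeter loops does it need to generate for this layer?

2

At z = 8.5 mm: the r=7.5 sphere slices to a regular 6-gon of circumradius 7.433 (√(r²−h²) with h=1 from center); the cylinder at (14, 16) is not intersected at this z (z outside [9, 24.5]); the cube at (16, 7) (footprint 6×23) is included at this height; the cone at (-3.5, 13) is absent (z outside [13.5, 27.5]); Taking the union: the 2 present regions are separate (no shared area or edge), so areas and boundary lengths simply add and each stays a separate island — 2 connected regions; (whole slice rotated 50° about Z — lengths, areas and connectivity unchanged). The result has 2 disconnected regions.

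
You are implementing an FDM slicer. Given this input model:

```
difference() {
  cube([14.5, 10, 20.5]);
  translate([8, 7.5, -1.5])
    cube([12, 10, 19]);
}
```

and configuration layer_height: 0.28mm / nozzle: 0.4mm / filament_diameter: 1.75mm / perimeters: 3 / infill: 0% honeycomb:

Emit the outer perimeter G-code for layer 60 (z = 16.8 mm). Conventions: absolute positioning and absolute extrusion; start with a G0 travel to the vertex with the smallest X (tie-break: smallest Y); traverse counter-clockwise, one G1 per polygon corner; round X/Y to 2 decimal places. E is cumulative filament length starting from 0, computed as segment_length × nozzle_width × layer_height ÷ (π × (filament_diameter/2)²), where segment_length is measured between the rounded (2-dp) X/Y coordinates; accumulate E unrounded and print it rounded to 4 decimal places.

G0 X0.00 Y0.00 Z16.80
G1 X14.50 Y0.00 E0.6752
G1 X14.50 Y7.50 E1.0244
G1 X8.00 Y7.50 E1.3271
G1 X8.00 Y10.00 E1.4435
G1 X0.00 Y10.00 E1.8160
G1 X0.00 Y0.00 E2.2816

At z = 16.8 mm: the cube (footprint 14.5×10) is included at this height; the cube at (8, 7.5) (footprint 12×10) is included at this height; After the difference (first − rest): starting from the 14.5×10 cube, the 12×10 cube at (8, 7.5) partially overlaps it — only the 16.25 mm² overlap (of its 120.00 mm²) is removed, clipping the outline — 1 connected region. The outline is a single polygon with 6 vertices. Extrusion per mm of travel: 0.4 × 0.28 / (π × 0.875²) = 0.046564. Accumulating E over each segment gives final E = 2.2816.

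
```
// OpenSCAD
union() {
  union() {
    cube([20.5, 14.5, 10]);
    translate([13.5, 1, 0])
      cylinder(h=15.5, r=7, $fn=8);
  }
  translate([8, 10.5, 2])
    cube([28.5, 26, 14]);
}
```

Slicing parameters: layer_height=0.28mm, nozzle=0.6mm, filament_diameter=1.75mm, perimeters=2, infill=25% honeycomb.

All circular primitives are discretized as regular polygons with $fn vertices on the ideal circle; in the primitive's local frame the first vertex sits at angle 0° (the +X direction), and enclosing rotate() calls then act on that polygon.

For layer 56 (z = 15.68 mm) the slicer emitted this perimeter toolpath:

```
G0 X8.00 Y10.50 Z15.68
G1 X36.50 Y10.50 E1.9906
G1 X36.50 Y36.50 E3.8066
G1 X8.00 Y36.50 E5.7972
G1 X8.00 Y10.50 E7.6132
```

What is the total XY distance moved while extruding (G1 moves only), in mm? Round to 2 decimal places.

Sum the Euclidean lengths of each G1 segment: total = 109.00 mm.

109.00 mm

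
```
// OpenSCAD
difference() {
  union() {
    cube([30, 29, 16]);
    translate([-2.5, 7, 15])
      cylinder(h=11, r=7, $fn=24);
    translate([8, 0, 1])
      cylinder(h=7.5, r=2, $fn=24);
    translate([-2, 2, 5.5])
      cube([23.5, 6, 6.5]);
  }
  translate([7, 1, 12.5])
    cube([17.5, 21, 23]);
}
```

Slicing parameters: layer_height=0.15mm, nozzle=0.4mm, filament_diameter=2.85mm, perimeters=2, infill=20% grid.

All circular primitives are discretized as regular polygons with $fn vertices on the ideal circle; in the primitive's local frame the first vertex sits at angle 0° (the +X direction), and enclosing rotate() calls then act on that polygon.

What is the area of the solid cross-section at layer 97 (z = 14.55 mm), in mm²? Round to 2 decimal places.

502.50 mm²

At z = 14.55 mm: the cube (footprint 30×29) is included at this height (area 870.00 mm²); the cylinder at (-2.5, 7) is not intersected at this z (z outside [15, 26]); the cylinder at (8, 0) is not intersected at this z (z outside [1, 8.5]); the cube at (-2, 2) does not reach this height (z outside [5.5, 12]); Merging all regions: only the 30×29 cube is present, so the union is just that shape — area = 870.00 mm²; the 17.5×21 cube at (7, 1) contributes its full rectangle (area 367.50 mm²); Subtracting the remaining from the first: starting from the result so far (870.00 mm²), the 17.5×21 cube at (7, 1) lies wholly inside it (removes its full 367.50 mm² and its 77.00 mm outline becomes a hole wall) — area = 502.50 mm². Overall, the cross-section is one region with 1 hole. Net area = 502.50 mm².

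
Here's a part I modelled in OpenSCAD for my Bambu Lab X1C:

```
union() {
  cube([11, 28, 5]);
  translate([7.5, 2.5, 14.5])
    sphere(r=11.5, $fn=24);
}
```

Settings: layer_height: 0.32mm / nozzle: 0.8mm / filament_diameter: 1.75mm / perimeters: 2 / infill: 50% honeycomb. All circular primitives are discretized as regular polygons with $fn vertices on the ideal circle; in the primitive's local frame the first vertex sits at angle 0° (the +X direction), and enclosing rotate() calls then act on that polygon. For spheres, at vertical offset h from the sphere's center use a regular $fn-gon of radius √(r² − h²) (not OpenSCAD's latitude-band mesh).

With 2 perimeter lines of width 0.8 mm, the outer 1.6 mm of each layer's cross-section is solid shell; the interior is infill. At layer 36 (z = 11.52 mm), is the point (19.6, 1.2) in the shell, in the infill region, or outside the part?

outside

At z = 11.52 mm: the cube is not intersected at this z (z outside [0, 5]); the r=11.5 sphere at (7.5, 2.5) slices to a regular 24-gon of circumradius 11.107 (√(r²−h²) with h=2.98 from center); Merging all regions: only the r=11.5 sphere at (7.5, 2.5) is present, so the union is just that shape — 1 connected region. Overall, the cross-section is a single solid region. The nearest boundary edge runs (18.23, -0.37)→(18.61, 2.50); distance from the point to it = 1.15 mm. The point is not inside any of the regions above, so it lies outside the cross-section (1.15 mm from the nearest boundary).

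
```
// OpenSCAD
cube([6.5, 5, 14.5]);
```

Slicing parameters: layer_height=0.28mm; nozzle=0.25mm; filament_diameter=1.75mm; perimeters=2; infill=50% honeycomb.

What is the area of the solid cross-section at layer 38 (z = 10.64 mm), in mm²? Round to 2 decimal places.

At z = 10.64 mm: the cube (footprint 6.5×5) is included at this height (area 32.50 mm²). Overall, the cross-section is a single solid region. Net area = 32.50 mm².

32.50 mm²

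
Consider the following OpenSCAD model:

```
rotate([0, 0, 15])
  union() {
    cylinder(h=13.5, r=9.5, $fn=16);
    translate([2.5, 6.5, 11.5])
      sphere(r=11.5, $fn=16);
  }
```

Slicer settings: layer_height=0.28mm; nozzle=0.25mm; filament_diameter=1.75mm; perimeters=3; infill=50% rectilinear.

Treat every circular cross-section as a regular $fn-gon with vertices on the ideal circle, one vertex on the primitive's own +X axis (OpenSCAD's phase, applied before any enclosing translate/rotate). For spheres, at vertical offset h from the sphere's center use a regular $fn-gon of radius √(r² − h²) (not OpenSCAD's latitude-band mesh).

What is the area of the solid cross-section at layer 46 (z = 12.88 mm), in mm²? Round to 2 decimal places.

484.42 mm²

At z = 12.88 mm: the r=9.5 cylinder gives a regular 16-gon of circumradius 9.5 (constant along its height) (area = (16/2)·9.500²·sin(360°/16) = 276.30 mm²); the r=11.5 sphere at (2.5, 6.5) contributes a regular 16-gon of circumradius √(11.5²−1.38²) = 11.417 (area = (16/2)·11.417²·sin(360°/16) = 399.05 mm²); Merging all regions: the regions partially overlap — summed areas 675.35 mm² minus the doubly-counted overlap 190.92 mm² gives 484.42 mm² — area = 484.42 mm²; (rotated 15° about Z; rotation is an isometry so areas/perimeters/island counts are preserved). Overall, the cross-section is a single solid region. Net area = 484.42 mm².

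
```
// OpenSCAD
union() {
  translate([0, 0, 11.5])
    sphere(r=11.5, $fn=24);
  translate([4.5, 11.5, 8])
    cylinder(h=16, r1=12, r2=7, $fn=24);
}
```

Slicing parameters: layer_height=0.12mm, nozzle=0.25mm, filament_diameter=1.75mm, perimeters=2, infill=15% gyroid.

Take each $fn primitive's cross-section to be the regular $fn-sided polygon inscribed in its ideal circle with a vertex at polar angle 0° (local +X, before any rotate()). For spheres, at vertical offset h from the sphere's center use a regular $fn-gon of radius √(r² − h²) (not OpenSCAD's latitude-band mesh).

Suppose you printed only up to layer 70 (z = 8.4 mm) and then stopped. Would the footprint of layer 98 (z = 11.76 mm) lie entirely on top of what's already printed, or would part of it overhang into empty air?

Compare the two slices. At z = 8.4: the sphere: section is a regular 24-gon, circumradius = √(r²−h²) = √(11.5²−3.1²) = 11.074 (area = (24/2)·11.074²·sin(360°/24) = 380.90 mm²); the cone at (4.5, 11.5) (r1=12→r2=7) has section circumradius 11.875 here — a regular 24-gon (area = (24/2)·11.875²·sin(360°/24) = 437.97 mm²); Taking the union: the regions partially overlap — summed areas 818.87 mm² minus the doubly-counted overlap 141.43 mm² gives 677.44 mm² — area = 677.44 mm². At z = 11.76: the r=11.5 sphere slices to a regular 24-gon of circumradius 11.497 (√(r²−h²) with h=0.26 from center) (area = (24/2)·11.497²·sin(360°/24) = 410.54 mm²); the cone at (4.5, 11.5) contributes a regular 24-gon of circumradius 10.825 (interpolated between r1=12 and r2=7 at t=0.235) (area = (24/2)·10.825²·sin(360°/24) = 363.94 mm²); Merging all regions: the regions partially overlap — summed areas 774.48 mm² minus the doubly-counted overlap 127.60 mm² gives 646.88 mm² — area = 646.88 mm². Checking containment: at z = 11.76 the cross-section extends beyond the z = 8.4 cross-section by about 19.75 mm².

part overhangs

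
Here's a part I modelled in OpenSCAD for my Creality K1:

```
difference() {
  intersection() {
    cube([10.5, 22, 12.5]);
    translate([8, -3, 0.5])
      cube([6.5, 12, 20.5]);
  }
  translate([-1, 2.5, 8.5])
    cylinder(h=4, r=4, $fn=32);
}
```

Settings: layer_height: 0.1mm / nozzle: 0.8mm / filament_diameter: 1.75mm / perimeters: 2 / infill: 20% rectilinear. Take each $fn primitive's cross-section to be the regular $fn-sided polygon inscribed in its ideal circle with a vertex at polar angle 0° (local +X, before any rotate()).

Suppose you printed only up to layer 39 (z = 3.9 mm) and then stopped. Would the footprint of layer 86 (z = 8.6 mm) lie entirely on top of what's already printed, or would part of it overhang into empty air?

Compare the two slices. At z = 3.9: the 10.5×22 cube contributes its full rectangle (area 231.00 mm²); the 6.5×12 cube at (8, -3) contributes its full rectangle (area 78.00 mm²); Taking the intersection: the 6.5×12 cube at (8, -3) partially overlaps the 10.5×22 cube; clipping to the common part keeps 22.50 mm² — area = 22.50 mm²; the cylinder at (-1, 2.5) is absent (z outside [8.5, 12.5]); Taking the first minus the rest: none of the subtracted shapes is present at this height, so that combined region is unchanged — area = 22.50 mm². At z = 8.6: the 10.5×22 cube contributes its full rectangle (area 231.00 mm²); the cube at (8, -3) (footprint 6.5×12) is included at this height (area 78.00 mm²); Keeping only the common overlap: the 6.5×12 cube at (8, -3) partially overlaps the 10.5×22 cube; clipping to the common part keeps 22.50 mm² — area = 22.50 mm²; the cylinder at (-1, 2.5): section is a regular 32-gon, circumradius r=4 (area = (32/2)·4.000²·sin(360°/32) = 49.94 mm²); After the difference (first − rest): starting from that combined region (22.50 mm²), the r=4 cylinder at (-1, 2.5) misses the remaining region (no effect) — area = 22.50 mm². Checking containment: the cross-section at z = 8.6 is a subset of the cross-section at z = 3.9.

entirely on top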